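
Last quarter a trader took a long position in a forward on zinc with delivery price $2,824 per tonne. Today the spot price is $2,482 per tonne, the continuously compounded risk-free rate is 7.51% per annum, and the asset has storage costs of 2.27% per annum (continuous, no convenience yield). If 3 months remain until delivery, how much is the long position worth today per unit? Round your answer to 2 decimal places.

-$275.35 per tonne

Current fair forward for the remaining 3 months: F = S·e^((r + u)·T), (r + u) = 0.0751 + 0.0227 = 0.0978
F = 2482 · e^(0.0978 × 3/12) = 2482 × 1.02475135 = 2543.4329
Value of long forward = (F − K)·e^(−rT) = (2543.4329 − 2824) · e^(−0.0751·3/12)
= -280.5671 × 0.98140015 = -275.35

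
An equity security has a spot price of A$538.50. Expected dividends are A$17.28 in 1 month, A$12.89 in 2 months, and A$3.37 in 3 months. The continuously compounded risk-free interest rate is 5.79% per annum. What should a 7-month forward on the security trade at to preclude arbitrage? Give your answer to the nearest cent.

PV(dividends) I = 17.28·e^(−0.0579·1/12) + 12.89·e^(−0.0579·2/12) + 3.37·e^(−0.0579·3/12)
I = 17.1968 + 12.7662 + 3.3216 = 33.2846
F = (S − I)·e^(rT) = (538.50 − 33.2846) · e^(0.0579·7/12)
= 505.2154 · e^0.033775 = 505.2154 × 1.034352 = A$522.57

A$522.57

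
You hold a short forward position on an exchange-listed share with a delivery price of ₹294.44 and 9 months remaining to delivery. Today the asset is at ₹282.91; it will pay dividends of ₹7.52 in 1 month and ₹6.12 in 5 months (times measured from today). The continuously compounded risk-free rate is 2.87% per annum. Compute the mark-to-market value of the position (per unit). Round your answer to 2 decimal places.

₹18.81

PV(remaining dividends) I = 7.52·e^(−0.0287·1/12) + 6.12·e^(−0.0287·5/12) = 13.5493
Current forward F = (S − I)·e^(rT) = (282.91 − 13.5493)·e^(0.0287·9/12) = 269.3607 × 1.021758 = 275.2215
Value (long) = (F − K)·e^(−rT) = (275.2215 − 294.44) × 0.978705 = -18.8092
Short position value = −(long value) = ₹18.81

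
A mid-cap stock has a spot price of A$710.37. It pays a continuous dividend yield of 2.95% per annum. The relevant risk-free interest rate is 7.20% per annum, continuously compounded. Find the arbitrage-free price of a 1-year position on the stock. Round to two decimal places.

A$741.21

F = S·e^((r − q)T) = 710.37 · e^((0.0720 − 0.0295) × 12/12)
= 710.37 · e^0.042500 = 710.37 × 1.043416
F = A$741.21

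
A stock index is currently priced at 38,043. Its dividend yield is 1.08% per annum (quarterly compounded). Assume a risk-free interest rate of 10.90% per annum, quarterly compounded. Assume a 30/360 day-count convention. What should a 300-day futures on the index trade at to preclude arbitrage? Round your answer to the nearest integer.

41,237

F = S · (1+r/4)^(4T) / (1+q/4)^(4T)
= 38043 × 1.093756 / 1.009028 = 38043 × 1.083970
F = 41,237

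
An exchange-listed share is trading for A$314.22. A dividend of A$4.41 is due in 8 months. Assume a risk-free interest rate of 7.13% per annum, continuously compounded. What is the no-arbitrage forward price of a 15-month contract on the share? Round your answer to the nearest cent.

A$338.91

PV(dividends) I = 4.41·e^(−0.0713·8/12)
I = 4.2053
F = (S − I)·e^(rT) = (314.22 − 4.2053) · e^(0.0713·15/12)
= 310.0147 · e^0.089125 = 310.0147 × 1.093217 = A$338.91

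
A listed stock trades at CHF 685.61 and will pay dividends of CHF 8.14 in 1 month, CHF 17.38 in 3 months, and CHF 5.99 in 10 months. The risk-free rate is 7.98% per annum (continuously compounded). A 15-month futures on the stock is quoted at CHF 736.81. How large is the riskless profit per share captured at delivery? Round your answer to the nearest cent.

PV(dividends) I = 8.14·e^(−0.0798·1/12) + 17.38·e^(−0.0798·3/12) + 5.99·e^(−0.0798·10/12) = 30.7274
Fair futures F* = (S − I)·e^(rT) = (685.61 − 30.7274)·e^0.099750 = 654.8826 × 1.104895 = 723.5765
Market CHF 736.81 > fair 723.5765: forward overpriced → cash-and-carry (borrow at r, buy the stock and collect the dividends, short the forward).
Profit at T = |F_mkt − F*| = |736.81 − 723.5765| = CHF 13.23 per share

CHF 13.23 per share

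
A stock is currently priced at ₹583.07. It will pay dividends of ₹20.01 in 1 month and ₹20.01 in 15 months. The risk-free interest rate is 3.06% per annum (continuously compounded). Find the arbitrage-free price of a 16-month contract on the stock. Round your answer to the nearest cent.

₹566.50

PV(dividends) I = 20.01·e^(−0.0306·1/12) + 20.01·e^(−0.0306·15/12)
I = 19.9590 + 19.2591 = 39.2181
F = (S − I)·e^(rT) = (583.07 − 39.2181) · e^(0.0306·16/12)
= 543.8519 · e^0.040800 = 543.8519 × 1.041644 = ₹566.50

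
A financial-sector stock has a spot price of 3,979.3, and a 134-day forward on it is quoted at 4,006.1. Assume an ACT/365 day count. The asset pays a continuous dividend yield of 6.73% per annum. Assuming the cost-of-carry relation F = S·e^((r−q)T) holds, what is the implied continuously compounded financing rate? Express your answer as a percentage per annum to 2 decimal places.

From F = S·e^((r−q)T): (r − q) = ln(F/S)/T
ln(4006.1/3979.3) = ln(1.006735) = 0.006712
(r − q) = 0.006712 / (134/365) = 0.018283
r = ln(F/S)/T + q = 0.018283 + 0.0673 = 0.085583
r = 8.56%

8.56%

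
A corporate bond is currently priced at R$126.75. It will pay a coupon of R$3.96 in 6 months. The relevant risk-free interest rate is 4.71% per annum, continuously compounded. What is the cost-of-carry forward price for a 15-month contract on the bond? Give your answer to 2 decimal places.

PV(coupons) I = 3.96·e^(−0.0471·6/12)
I = 3.8678
F = (S − I)·e^(rT) = (126.75 − 3.8678) · e^(0.0471·15/12)
= 122.8822 · e^0.058875 = 122.8822 × 1.060643 = R$130.33

R$130.33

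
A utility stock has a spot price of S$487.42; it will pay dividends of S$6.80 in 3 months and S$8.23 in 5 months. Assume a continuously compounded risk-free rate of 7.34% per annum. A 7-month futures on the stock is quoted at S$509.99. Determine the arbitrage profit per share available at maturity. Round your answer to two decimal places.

S$16.55 per share

PV(dividends) I = 6.80·e^(−0.0734·3/12) + 8.23·e^(−0.0734·5/12) = 14.6585
Fair futures F* = (S − I)·e^(rT) = (487.42 − 14.6585)·e^0.042817 = 472.7615 × 1.043747 = 493.4434
Market S$509.99 > fair 493.4434: forward overpriced → cash-and-carry (borrow at r, buy the stock and collect the dividends, short the forward).
Profit at T = |F_mkt − F*| = |509.99 − 493.4434| = S$16.55 per share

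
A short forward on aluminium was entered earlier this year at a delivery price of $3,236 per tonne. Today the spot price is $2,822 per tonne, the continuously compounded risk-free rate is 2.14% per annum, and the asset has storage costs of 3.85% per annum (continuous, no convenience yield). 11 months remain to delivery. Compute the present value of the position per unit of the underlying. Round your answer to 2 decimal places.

$249.77 per tonne

Current fair forward for the remaining 11 months: F = S·e^((r + u)·T), (r + u) = 0.0214 + 0.0385 = 0.0599
F = 2822 · e^(0.0599 × 11/12) = 2822 × 1.05644377 = 2981.2843
Value of long forward = (F − K)·e^(−rT) = (2981.2843 − 3236) · e^(−0.0214·11/12)
= -254.7157 × 0.98057449 = -249.77
Short position value = −(long value) = $249.77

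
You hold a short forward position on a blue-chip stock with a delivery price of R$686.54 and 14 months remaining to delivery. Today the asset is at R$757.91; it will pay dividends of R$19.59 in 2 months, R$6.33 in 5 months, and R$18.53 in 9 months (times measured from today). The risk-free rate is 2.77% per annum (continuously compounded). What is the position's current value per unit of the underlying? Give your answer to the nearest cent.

-R$49.30

PV(remaining dividends) I = 19.59·e^(−0.0277·2/12) + 6.33·e^(−0.0277·5/12) + 18.53·e^(−0.0277·9/12) = 43.9061
Current forward F = (S − I)·e^(rT) = (757.91 − 43.9061)·e^(0.0277·14/12) = 714.0039 × 1.032845 = 737.4554
Value (long) = (F − K)·e^(−rT) = (737.4554 − 686.54) × 0.968200 = 49.2963
Short position value = −(long value) = -R$49.30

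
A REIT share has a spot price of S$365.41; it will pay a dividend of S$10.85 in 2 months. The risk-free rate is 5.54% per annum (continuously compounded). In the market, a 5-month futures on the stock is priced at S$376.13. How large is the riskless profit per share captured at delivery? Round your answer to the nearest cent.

PV(dividends) I = 10.85·e^(−0.0554·2/12) = 10.7503
Fair futures F* = (S − I)·e^(rT) = (365.41 − 10.7503)·e^0.023083 = 354.6597 × 1.023351 = 362.9414
Market S$376.13 > fair 362.9414: forward overpriced → cash-and-carry (borrow at r, buy the stock and collect the dividends, short the forward).
Profit at T = |F_mkt − F*| = |376.13 − 362.9414| = S$13.19 per share

S$13.19 per share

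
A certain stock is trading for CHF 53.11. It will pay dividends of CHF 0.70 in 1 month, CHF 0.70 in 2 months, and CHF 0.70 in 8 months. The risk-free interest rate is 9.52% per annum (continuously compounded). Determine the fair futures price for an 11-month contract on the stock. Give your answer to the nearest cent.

CHF 55.73

PV(dividends) I = 0.70·e^(−0.0952·1/12) + 0.70·e^(−0.0952·2/12) + 0.70·e^(−0.0952·8/12)
I = 0.6945 + 0.6890 + 0.6570 = 2.0405
F = (S − I)·e^(rT) = (53.11 − 2.0405) · e^(0.0952·11/12)
= 51.0695 · e^0.087267 = 51.0695 × 1.091188 = CHF 55.73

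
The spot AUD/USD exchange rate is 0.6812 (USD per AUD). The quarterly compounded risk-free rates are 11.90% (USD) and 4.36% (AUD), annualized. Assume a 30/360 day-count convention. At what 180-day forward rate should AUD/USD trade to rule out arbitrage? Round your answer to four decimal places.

0.7068

By covered interest parity, F = S · (1+r_USD/4)^(4T) / (1+r_AUD/4)^(4T)
= 0.6812 × 1.060385 / 1.021919 = 0.6812 × 1.037641
F = 0.7068 USD per AUD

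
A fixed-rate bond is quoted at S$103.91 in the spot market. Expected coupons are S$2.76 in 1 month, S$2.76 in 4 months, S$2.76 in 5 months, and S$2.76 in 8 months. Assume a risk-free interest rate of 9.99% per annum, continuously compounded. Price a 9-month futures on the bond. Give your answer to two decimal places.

S$100.53

PV(coupons) I = 2.76·e^(−0.0999·1/12) + 2.76·e^(−0.0999·4/12) + 2.76·e^(−0.0999·5/12) + 2.76·e^(−0.0999·8/12)
I = 2.7371 + 2.6696 + 2.6475 + 2.5822 = 10.6364
F = (S − I)·e^(rT) = (103.91 − 10.6364) · e^(0.0999·9/12)
= 93.2736 · e^0.074925 = 93.2736 × 1.077803 = S$100.53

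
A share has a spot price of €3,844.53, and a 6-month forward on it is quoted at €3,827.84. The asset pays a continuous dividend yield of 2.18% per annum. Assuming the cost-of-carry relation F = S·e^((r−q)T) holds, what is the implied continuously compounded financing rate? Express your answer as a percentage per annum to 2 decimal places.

1.31%

From F = S·e^((r−q)T): (r − q) = ln(F/S)/T
ln(3827.84/3844.53) = ln(0.995659) = -0.004350
(r − q) = -0.004350 / (6/12) = -0.008700
r = ln(F/S)/T + q = -0.008700 + 0.0218 = 0.013100
r = 1.31%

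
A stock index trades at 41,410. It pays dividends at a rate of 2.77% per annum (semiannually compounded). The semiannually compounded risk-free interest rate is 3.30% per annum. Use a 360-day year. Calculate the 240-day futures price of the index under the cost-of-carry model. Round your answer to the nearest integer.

F = S · (1+r/2)^(2T) / (1+q/2)^(2T)
= 41410 × 1.022060 / 1.018509 = 41410 × 1.003486
F = 41,554

41,554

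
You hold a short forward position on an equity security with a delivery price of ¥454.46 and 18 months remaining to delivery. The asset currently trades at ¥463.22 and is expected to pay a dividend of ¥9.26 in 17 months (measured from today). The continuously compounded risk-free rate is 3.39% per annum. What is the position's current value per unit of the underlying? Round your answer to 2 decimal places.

PV(remaining dividends) I = 9.26·e^(−0.0339·17/12) = 8.8258
Current forward F = (S − I)·e^(rT) = (463.22 − 8.8258)·e^(0.0339·18/12) = 454.3942 × 1.052165 = 478.0977
Value (long) = (F − K)·e^(−rT) = (478.0977 − 454.46) × 0.950421 = 22.4658
Short position value = −(long value) = -¥22.47

-¥22.47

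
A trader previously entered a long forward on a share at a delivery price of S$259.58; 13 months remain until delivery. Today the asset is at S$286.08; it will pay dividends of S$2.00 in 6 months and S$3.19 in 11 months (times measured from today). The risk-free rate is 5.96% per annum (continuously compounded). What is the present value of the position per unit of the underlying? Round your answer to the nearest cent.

S$37.77

PV(remaining dividends) I = 2.00·e^(−0.0596·6/12) + 3.19·e^(−0.0596·11/12) = 4.9617
Current forward F = (S − I)·e^(rT) = (286.08 − 4.9617)·e^(0.0596·13/12) = 281.1183 × 1.066697 = 299.8680
Value (long) = (F − K)·e^(−rT) = (299.8680 − 259.58) × 0.937474 = 37.7690
Value = S$37.77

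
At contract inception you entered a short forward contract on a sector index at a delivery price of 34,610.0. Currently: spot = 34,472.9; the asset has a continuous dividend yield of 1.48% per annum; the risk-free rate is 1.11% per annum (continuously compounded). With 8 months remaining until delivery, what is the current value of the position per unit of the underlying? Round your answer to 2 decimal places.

220.39

Current fair forward for the remaining 8 months: F = S·e^((r − q)·T), (r − q) = 0.0111 − 0.0148 = -0.0037
F = 34472.9 · e^(-0.0037 × 8/12) = 34472.9 × 0.99753637 = 34387.9715
Value of long forward = (F − K)·e^(−rT) = (34387.9715 − 34610.0) · e^(−0.0111·8/12)
= -222.0285 × 0.99262731 = -220.39
Short position value = −(long value) = 220.39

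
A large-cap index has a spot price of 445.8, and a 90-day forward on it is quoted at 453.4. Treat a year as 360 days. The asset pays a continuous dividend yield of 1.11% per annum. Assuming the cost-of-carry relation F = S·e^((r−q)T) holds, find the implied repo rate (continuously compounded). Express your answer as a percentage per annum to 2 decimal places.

7.87%

From F = S·e^((r−q)T): (r − q) = ln(F/S)/T
ln(453.4/445.8) = ln(1.017048) = 0.016904
(r − q) = 0.016904 / (90/360) = 0.067616
r = ln(F/S)/T + q = 0.067616 + 0.0111 = 0.078716
r = 7.87%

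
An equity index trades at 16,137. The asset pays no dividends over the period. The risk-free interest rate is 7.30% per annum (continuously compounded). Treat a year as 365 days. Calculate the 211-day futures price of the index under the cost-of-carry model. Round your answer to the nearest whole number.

F = S·e^(rT) = 16137 · e^(0.0730 × 211/365)
= 16137 · e^0.042200 = 16137 × 1.043103
F = 16,833

16,833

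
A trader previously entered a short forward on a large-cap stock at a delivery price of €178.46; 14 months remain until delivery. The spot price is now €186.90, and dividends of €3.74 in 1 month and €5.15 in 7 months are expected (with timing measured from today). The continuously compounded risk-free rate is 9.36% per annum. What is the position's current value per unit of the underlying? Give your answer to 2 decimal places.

PV(remaining dividends) I = 3.74·e^(−0.0936·1/12) + 5.15·e^(−0.0936·7/12) = 8.5873
Current forward F = (S − I)·e^(rT) = (186.90 − 8.5873)·e^(0.0936·14/12) = 178.3127 × 1.115385 = 198.8873
Value (long) = (F − K)·e^(−rT) = (198.8873 − 178.46) × 0.896551 = 18.3141
Short position value = −(long value) = -€18.31

-€18.31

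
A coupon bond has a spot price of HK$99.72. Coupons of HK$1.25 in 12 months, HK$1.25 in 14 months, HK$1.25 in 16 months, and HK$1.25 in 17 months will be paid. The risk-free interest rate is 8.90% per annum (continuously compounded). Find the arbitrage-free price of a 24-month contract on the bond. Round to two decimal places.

HK$113.79

PV(coupons) I = 1.25·e^(−0.0890·12/12) + 1.25·e^(−0.0890·14/12) + 1.25·e^(−0.0890·16/12) + 1.25·e^(−0.0890·17/12)
I = 1.1436 + 1.1267 + 1.1101 + 1.1019 = 4.4823
F = (S − I)·e^(rT) = (99.72 − 4.4823) · e^(0.0890·24/12)
= 95.2377 · e^0.178000 = 95.2377 × 1.194825 = HK$113.79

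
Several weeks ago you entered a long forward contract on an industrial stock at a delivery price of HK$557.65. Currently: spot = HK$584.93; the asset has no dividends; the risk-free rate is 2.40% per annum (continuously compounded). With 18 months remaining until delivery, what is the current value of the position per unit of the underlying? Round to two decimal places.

Current fair forward for the remaining 18 months: F = S·e^(r·T), r = 0.0240
F = 584.93 · e^(0.0240 × 18/12) = 584.93 × 1.036656 = 606.3712
Value of long forward = (F − K)·e^(−rT) = (606.3712 − 557.65) · e^(−0.0240·18/12)
= 48.7212 × 0.964640 = 47.00

HK$47.00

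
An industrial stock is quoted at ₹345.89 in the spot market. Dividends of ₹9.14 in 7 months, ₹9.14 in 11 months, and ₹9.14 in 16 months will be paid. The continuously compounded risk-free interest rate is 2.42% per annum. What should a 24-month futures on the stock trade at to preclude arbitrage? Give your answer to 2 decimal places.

PV(dividends) I = 9.14·e^(−0.0242·7/12) + 9.14·e^(−0.0242·11/12) + 9.14·e^(−0.0242·16/12)
I = 9.0119 + 8.9395 + 8.8498 = 26.8012
F = (S − I)·e^(rT) = (345.89 − 26.8012) · e^(0.0242·24/12)
= 319.0888 · e^0.048400 = 319.0888 × 1.049590 = ₹334.91

₹334.91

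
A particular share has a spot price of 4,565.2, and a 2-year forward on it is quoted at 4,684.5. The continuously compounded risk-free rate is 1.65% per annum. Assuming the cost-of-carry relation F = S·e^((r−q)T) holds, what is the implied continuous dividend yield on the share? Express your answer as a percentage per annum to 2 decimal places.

From F = S·e^((r−q)T): (r − q) = ln(F/S)/T
ln(4684.5/4565.2) = ln(1.026132) = 0.025796
(r − q) = 0.025796 / (2) = 0.012898
q = r − ln(F/S)/T = 0.0165 − 0.012898 = 0.003602
q = 0.36%

0.36%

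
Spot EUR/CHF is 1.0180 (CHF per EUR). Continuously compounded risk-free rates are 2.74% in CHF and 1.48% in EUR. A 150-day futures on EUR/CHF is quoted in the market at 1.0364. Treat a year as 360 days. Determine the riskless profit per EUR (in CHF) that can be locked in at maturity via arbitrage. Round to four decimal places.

Fair futures: F* = S·e^(carry·T), with carry = (r_CHF − r_EUR) = 0.0274 − 0.0148 = 0.0126
F* = 1.0180 · e^(0.0126 × 150/360) = 1.0180 · e^0.005250 = 1.0180 × 1.005264 = 1.0234
Market 1.0364 > fair 1.0234: forward overpriced → cash-and-carry (buy spot, short the forward).
At maturity, profit = |F_mkt − F*| = |1.0364 − 1.0234| = 0.0130 per EUR (in CHF)

0.0130 per EUR (in CHF)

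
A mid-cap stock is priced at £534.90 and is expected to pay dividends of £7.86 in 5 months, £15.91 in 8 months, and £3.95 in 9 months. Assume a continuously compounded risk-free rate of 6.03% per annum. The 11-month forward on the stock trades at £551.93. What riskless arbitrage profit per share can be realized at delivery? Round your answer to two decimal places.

£14.87 per share

PV(dividends) I = 7.86·e^(−0.0603·5/12) + 15.91·e^(−0.0603·8/12) + 3.95·e^(−0.0603·9/12) = 26.7234
Fair forward F* = (S − I)·e^(rT) = (534.90 − 26.7234)·e^0.055275 = 508.1766 × 1.056831 = 537.0568
Market £551.93 > fair 537.0568: forward overpriced → cash-and-carry (borrow at r, buy the stock and collect the dividends, short the forward).
Profit at T = |F_mkt − F*| = |551.93 − 537.0568| = £14.87 per share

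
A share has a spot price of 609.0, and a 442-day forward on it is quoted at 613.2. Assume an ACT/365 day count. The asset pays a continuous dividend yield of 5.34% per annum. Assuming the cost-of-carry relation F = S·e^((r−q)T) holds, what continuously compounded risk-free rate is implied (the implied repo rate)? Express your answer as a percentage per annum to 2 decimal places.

5.91%

From F = S·e^((r−q)T): (r − q) = ln(F/S)/T
ln(613.2/609.0) = ln(1.006897) = 0.006873
(r − q) = 0.006873 / (442/365) = 0.005676
r = ln(F/S)/T + q = 0.005676 + 0.0534 = 0.059076
r = 5.91%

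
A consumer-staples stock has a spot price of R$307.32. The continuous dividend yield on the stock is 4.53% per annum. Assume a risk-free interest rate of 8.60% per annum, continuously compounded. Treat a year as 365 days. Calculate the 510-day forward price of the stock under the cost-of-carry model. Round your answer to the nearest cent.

R$325.30

F = S·e^((r − q)T) = 307.32 · e^((0.0860 − 0.0453) × 510/365)
= 307.32 · e^0.056868 = 307.32 × 1.058516
F = R$325.30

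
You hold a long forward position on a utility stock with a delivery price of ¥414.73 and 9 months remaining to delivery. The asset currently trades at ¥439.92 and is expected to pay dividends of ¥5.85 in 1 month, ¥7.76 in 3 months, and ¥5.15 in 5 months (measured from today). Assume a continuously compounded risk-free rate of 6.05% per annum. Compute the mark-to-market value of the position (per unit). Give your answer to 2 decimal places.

PV(remaining dividends) I = 5.85·e^(−0.0605·1/12) + 7.76·e^(−0.0605·3/12) + 5.15·e^(−0.0605·5/12) = 18.4859
Current forward F = (S − I)·e^(rT) = (439.92 − 18.4859)·e^(0.0605·9/12) = 421.4341 × 1.046420 = 440.9971
Value (long) = (F − K)·e^(−rT) = (440.9971 − 414.73) × 0.955639 = 25.1019
Value = ¥25.10

¥25.10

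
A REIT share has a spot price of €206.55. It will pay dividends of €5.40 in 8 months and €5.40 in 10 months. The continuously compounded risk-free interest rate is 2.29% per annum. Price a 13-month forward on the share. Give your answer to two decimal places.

€200.86

PV(dividends) I = 5.40·e^(−0.0229·8/12) + 5.40·e^(−0.0229·10/12)
I = 5.3182 + 5.2979 = 10.6161
F = (S − I)·e^(rT) = (206.55 − 10.6161) · e^(0.0229·13/12)
= 195.9339 · e^0.024808 = 195.9339 × 1.025118 = €200.86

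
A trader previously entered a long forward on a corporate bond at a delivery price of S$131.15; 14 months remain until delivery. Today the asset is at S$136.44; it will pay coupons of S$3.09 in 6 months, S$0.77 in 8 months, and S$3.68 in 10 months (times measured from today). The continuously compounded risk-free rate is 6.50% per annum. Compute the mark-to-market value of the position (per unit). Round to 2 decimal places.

S$7.65

PV(remaining coupons) I = 3.09·e^(−0.0650·6/12) + 0.77·e^(−0.0650·8/12) + 3.68·e^(−0.0650·10/12) = 7.2145
Current forward F = (S − I)·e^(rT) = (136.44 − 7.2145)·e^(0.0650·14/12) = 129.2255 × 1.078783 = 139.4063
Value (long) = (F − K)·e^(−rT) = (139.4063 − 131.15) × 0.926971 = 7.6534
Value = S$7.65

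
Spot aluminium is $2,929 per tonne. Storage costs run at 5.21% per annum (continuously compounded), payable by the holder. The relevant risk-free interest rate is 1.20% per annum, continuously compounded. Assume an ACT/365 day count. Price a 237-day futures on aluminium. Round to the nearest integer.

Net carry = r + u − y = 0.0120 + 0.0521 − 0.0000 = 0.0641
F = S·e^((r+u−y)T) = 2929 · e^(0.0641 × 237/365) = 2929 · e^0.041621
= 2929 × 1.042499 = $3,053 per tonne

$3,053 per tonne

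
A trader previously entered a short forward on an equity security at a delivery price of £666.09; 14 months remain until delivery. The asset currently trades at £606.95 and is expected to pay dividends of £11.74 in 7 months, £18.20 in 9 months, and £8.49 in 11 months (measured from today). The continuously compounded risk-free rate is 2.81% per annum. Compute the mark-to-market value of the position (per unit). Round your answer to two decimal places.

£75.30

PV(remaining dividends) I = 11.74·e^(−0.0281·7/12) + 18.20·e^(−0.0281·9/12) + 8.49·e^(−0.0281·11/12) = 37.6437
Current forward F = (S − I)·e^(rT) = (606.95 − 37.6437)·e^(0.0281·14/12) = 569.3063 × 1.033327 = 588.2796
Value (long) = (F − K)·e^(−rT) = (588.2796 − 666.09) × 0.967748 = -75.3009
Short position value = −(long value) = £75.30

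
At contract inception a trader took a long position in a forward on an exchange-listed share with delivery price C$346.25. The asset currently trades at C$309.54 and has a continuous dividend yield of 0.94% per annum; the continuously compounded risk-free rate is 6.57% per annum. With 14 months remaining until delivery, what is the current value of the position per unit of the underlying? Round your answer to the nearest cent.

-C$14.54

Current fair forward for the remaining 14 months: F = S·e^((r − q)·T), (r − q) = 0.0657 − 0.0094 = 0.0563
F = 309.54 · e^(0.0563 × 14/12) = 309.54 × 1.067888 = 330.5541
Value of long forward = (F − K)·e^(−rT) = (330.5541 − 346.25) · e^(−0.0657·14/12)
= -15.6959 × 0.926214 = -14.54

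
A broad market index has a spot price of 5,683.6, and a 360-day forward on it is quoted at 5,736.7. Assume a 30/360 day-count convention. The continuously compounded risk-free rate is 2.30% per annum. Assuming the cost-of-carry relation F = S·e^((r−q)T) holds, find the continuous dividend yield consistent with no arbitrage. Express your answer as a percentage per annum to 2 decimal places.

From F = S·e^((r−q)T): (r − q) = ln(F/S)/T
ln(5736.7/5683.6) = ln(1.009343) = 0.009300
(r − q) = 0.009300 / (360/360) = 0.009300
q = r − ln(F/S)/T = 0.0230 − 0.009300 = 0.013700
q = 1.37%

1.37%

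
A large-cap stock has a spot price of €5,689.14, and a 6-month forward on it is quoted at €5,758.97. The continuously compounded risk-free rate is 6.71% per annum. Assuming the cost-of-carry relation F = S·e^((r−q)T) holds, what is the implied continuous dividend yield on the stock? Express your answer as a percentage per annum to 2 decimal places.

4.27%

From F = S·e^((r−q)T): (r − q) = ln(F/S)/T
ln(5758.97/5689.14) = ln(1.012274) = 0.012199
(r − q) = 0.012199 / (6/12) = 0.024398
q = r − ln(F/S)/T = 0.0671 − 0.024398 = 0.042702
q = 4.27%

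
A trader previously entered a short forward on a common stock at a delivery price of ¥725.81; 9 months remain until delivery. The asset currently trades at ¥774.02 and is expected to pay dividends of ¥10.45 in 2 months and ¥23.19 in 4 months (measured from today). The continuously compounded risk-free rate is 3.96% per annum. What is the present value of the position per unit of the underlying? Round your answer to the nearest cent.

-¥36.18

PV(remaining dividends) I = 10.45·e^(−0.0396·2/12) + 23.19·e^(−0.0396·4/12) = 33.2672
Current forward F = (S − I)·e^(rT) = (774.02 − 33.2672)·e^(0.0396·9/12) = 740.7528 × 1.030145 = 763.0828
Value (long) = (F − K)·e^(−rT) = (763.0828 − 725.81) × 0.970737 = 36.1821
Short position value = −(long value) = -¥36.18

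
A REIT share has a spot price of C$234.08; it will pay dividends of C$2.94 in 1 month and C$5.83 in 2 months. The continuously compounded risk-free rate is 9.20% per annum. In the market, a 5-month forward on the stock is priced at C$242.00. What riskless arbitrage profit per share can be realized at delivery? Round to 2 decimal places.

PV(dividends) I = 2.94·e^(−0.0920·1/12) + 5.83·e^(−0.0920·2/12) = 8.6588
Fair forward F* = (S − I)·e^(rT) = (234.08 − 8.6588)·e^0.038333 = 225.4212 × 1.039077 = 234.2300
Market C$242.00 > fair 234.2300: forward overpriced → cash-and-carry (borrow at r, buy the stock and collect the dividends, short the forward).
Profit at T = |F_mkt − F*| = |242.00 − 234.2300| = C$7.77 per share

C$7.77 per share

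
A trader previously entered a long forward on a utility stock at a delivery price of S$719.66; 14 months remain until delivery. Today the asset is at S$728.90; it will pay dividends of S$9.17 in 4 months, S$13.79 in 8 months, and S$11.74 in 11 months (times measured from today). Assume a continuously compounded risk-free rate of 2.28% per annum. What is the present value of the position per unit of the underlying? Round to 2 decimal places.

-S$6.05

PV(remaining dividends) I = 9.17·e^(−0.0228·4/12) + 13.79·e^(−0.0228·8/12) + 11.74·e^(−0.0228·11/12) = 34.1797
Current forward F = (S − I)·e^(rT) = (728.90 − 34.1797)·e^(0.0228·14/12) = 694.7203 × 1.026957 = 713.4479
Value (long) = (F − K)·e^(−rT) = (713.4479 − 719.66) × 0.973751 = -6.0490
Value = -S$6.05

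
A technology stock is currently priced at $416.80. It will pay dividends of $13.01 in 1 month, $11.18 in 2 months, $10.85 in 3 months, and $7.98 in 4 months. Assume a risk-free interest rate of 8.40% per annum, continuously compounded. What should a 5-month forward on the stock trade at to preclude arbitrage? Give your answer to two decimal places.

PV(dividends) I = 13.01·e^(−0.0840·1/12) + 11.18·e^(−0.0840·2/12) + 10.85·e^(−0.0840·3/12) + 7.98·e^(−0.0840·4/12)
I = 12.9192 + 11.0246 + 10.6245 + 7.7597 = 42.3280
F = (S − I)·e^(rT) = (416.80 − 42.3280) · e^(0.0840·5/12)
= 374.4720 · e^0.035000 = 374.4720 × 1.035620 = $387.81

$387.81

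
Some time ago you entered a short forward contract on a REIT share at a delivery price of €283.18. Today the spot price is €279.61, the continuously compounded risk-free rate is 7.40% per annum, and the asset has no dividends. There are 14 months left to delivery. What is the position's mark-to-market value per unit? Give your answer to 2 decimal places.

-€19.85

Current fair forward for the remaining 14 months: F = S·e^(r·T), r = 0.0740
F = 279.61 · e^(0.0740 × 14/12) = 279.61 × 1.090170 = 304.8224
Value of long forward = (F − K)·e^(−rT) = (304.8224 − 283.18) · e^(−0.0740·14/12)
= 21.6424 × 0.917288 = 19.85
Short position value = −(long value) = -€19.85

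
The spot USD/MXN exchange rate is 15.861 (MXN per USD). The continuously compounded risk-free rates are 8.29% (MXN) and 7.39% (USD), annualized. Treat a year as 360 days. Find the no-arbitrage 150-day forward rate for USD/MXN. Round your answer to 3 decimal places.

15.921

F = S·e^((r_MXN − r_USD)T) = 15.861 · e^((0.0829 − 0.0739) × 150/360)
= 15.861 · e^0.003750 = 15.861 × 1.003757
F = 15.921 MXN per USD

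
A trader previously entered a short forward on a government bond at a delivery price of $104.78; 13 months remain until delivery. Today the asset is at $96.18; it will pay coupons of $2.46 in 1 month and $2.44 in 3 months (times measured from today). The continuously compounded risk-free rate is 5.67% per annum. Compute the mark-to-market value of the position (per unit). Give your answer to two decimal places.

PV(remaining coupons) I = 2.46·e^(−0.0567·1/12) + 2.44·e^(−0.0567·3/12) = 4.8541
Current forward F = (S − I)·e^(rT) = (96.18 − 4.8541)·e^(0.0567·13/12) = 91.3259 × 1.063351 = 97.1115
Value (long) = (F − K)·e^(−rT) = (97.1115 − 104.78) × 0.940423 = -7.2116
Short position value = −(long value) = $7.21

$7.21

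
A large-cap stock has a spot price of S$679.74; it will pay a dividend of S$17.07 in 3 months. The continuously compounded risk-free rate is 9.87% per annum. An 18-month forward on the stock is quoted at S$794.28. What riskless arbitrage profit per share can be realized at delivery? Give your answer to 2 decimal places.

S$25.38 per share

PV(dividends) I = 17.07·e^(−0.0987·3/12) = 16.6540
Fair forward F* = (S − I)·e^(rT) = (679.74 − 16.6540)·e^0.148050 = 663.0860 × 1.159571 = 768.8953
Market S$794.28 > fair 768.8953: forward overpriced → cash-and-carry (borrow at r, buy the stock and collect the dividends, short the forward).
Profit at T = |F_mkt − F*| = |794.28 − 768.8953| = S$25.38 per share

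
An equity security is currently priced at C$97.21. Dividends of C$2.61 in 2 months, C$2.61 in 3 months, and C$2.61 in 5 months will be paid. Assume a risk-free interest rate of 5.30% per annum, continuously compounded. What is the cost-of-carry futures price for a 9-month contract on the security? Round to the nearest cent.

C$93.12

PV(dividends) I = 2.61·e^(−0.0530·2/12) + 2.61·e^(−0.0530·3/12) + 2.61·e^(−0.0530·5/12)
I = 2.5870 + 2.5756 + 2.5530 = 7.7156
F = (S − I)·e^(rT) = (97.21 − 7.7156) · e^(0.0530·9/12)
= 89.4944 · e^0.039750 = 89.4944 × 1.040551 = C$93.12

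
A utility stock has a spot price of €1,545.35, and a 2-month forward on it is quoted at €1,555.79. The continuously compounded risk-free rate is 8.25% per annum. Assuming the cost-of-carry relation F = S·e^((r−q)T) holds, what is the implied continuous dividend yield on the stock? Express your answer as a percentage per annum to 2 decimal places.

4.21%

From F = S·e^((r−q)T): (r − q) = ln(F/S)/T
ln(1555.79/1545.35) = ln(1.006756) = 0.006733
(r − q) = 0.006733 / (2/12) = 0.040398
q = r − ln(F/S)/T = 0.0825 − 0.040398 = 0.042102
q = 4.21%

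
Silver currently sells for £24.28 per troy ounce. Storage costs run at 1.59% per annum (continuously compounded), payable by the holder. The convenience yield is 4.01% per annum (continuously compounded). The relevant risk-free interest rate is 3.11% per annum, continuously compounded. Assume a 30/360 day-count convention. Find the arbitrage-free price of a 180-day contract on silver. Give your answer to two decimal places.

£24.36 per troy ounce

Net carry = r + u − y = 0.0311 + 0.0159 − 0.0401 = 0.0069
F = S·e^((r+u−y)T) = 24.28 · e^(0.0069 × 180/360) = 24.28 · e^0.003450
= 24.28 × 1.003456 = £24.36 per troy ounce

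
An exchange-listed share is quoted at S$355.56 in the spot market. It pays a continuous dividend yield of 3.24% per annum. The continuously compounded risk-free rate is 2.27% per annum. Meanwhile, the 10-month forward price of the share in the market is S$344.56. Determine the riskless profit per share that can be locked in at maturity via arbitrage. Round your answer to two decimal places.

Fair forward: F* = S·e^(carry·T), with carry = (r − q) = 0.0227 − 0.0324 = -0.0097
F* = 355.56 · e^(-0.0097 × 10/12) = 355.56 · e^-0.008083 = 355.56 × 0.991950 = S$352.6977
Market S$344.56 < fair S$352.6977: forward underpriced → reverse cash-and-carry (short spot, go long the forward).
At maturity, profit = |F_mkt − F*| = |344.56 − 352.6977| = S$8.14 per share

S$8.14 per share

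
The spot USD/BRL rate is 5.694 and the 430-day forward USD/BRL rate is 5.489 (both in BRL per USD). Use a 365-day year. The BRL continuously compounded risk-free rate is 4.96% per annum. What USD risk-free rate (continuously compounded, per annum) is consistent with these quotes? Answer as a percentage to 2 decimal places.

8.07%

F = S·e^((r_BRL − r_USD)T) ⇒ r_USD = r_BRL − ln(F/S)/T
ln(5.489/5.694) = -0.036667; /(430/365) = -0.031124
r_USD = 0.0496 + 0.031124 = 0.080724
r_USD = 8.07%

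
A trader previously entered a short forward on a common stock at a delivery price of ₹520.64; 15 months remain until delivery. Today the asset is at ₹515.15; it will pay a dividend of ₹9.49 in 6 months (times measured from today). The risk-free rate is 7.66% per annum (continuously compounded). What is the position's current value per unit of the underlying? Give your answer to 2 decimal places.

PV(remaining dividends) I = 9.49·e^(−0.0766·6/12) = 9.1334
Current forward F = (S − I)·e^(rT) = (515.15 − 9.1334)·e^(0.0766·15/12) = 506.0166 × 1.100484 = 556.8632
Value (long) = (F − K)·e^(−rT) = (556.8632 − 520.64) × 0.908691 = 32.9157
Short position value = −(long value) = -₹32.92

-₹32.92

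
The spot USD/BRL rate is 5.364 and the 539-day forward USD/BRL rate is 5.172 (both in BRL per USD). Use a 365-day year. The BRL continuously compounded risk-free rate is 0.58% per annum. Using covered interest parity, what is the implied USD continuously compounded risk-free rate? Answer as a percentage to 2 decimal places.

3.05%

F = S·e^((r_BRL − r_USD)T) ⇒ r_USD = r_BRL − ln(F/S)/T
ln(5.172/5.364) = -0.036451; /(539/365) = -0.024684
r_USD = 0.0058 + 0.024684 = 0.030484
r_USD = 3.05%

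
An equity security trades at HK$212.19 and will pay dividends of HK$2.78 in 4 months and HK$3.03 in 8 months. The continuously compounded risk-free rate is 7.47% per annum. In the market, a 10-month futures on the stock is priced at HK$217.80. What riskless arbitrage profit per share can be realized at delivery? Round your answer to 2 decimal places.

HK$2.06 per share

PV(dividends) I = 2.78·e^(−0.0747·4/12) + 3.03·e^(−0.0747·8/12) = 5.5944
Fair futures F* = (S − I)·e^(rT) = (212.19 − 5.5944)·e^0.062250 = 206.5956 × 1.064228 = 219.8648
Market HK$217.80 < fair 219.8648: forward underpriced → reverse cash-and-carry (short the stock, invest proceeds at r, pay the dividends, go long the forward).
Profit at T = |F_mkt − F*| = |217.80 − 219.8648| = HK$2.06 per share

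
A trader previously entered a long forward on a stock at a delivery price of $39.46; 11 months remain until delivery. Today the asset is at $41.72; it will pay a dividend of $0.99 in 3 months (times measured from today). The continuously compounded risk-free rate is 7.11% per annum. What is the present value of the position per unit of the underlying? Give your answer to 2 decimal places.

$3.78

PV(remaining dividends) I = 0.99·e^(−0.0711·3/12) = 0.9726
Current forward F = (S − I)·e^(rT) = (41.72 − 0.9726)·e^(0.0711·11/12) = 40.7474 × 1.067346 = 43.4916
Value (long) = (F − K)·e^(−rT) = (43.4916 − 39.46) × 0.936903 = 3.7772
Value = $3.78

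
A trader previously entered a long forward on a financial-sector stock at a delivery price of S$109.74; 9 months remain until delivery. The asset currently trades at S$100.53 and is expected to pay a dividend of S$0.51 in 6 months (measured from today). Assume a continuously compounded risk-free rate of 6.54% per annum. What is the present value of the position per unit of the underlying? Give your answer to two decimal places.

-S$4.45

PV(remaining dividends) I = 0.51·e^(−0.0654·6/12) = 0.4936
Current forward F = (S − I)·e^(rT) = (100.53 − 0.4936)·e^(0.0654·9/12) = 100.0364 × 1.050273 = 105.0655
Value (long) = (F − K)·e^(−rT) = (105.0655 − 109.74) × 0.952134 = -4.4508
Value = -S$4.45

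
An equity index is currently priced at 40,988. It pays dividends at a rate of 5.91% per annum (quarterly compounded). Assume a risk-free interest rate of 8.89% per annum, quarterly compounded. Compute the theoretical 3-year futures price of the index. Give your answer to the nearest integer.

F = S · (1+r/4)^(4T) / (1+q/4)^(4T)
= 40988 × 1.301841 / 1.192442 = 40988 × 1.091744
F = 44,748

44,748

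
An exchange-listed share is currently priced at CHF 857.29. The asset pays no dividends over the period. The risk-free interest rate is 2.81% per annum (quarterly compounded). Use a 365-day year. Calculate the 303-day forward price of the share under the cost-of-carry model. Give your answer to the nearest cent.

F = S · (1+r/4)^(4T)
= 857.29 × 1.023518
F = CHF 877.45

CHF 877.45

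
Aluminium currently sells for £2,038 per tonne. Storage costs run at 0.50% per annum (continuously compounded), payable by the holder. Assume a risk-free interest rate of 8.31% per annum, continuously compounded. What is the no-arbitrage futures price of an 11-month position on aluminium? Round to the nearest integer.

£2,209 per tonne

Net carry = r + u − y = 0.0831 + 0.0050 − 0.0000 = 0.0881
F = S·e^((r+u−y)T) = 2038 · e^(0.0881 × 11/12) = 2038 · e^0.080758
= 2038 × 1.084109 = £2,209 per tonne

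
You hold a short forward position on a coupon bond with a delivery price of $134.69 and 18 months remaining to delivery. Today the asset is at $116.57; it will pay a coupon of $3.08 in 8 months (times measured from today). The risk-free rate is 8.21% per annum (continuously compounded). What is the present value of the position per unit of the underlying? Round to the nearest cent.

PV(remaining coupons) I = 3.08·e^(−0.0821·8/12) = 2.9160
Current forward F = (S − I)·e^(rT) = (116.57 − 2.9160)·e^(0.0821·18/12) = 113.6540 × 1.131054 = 128.5488
Value (long) = (F − K)·e^(−rT) = (128.5488 − 134.69) × 0.884131 = -5.4296
Short position value = −(long value) = $5.43

$5.43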